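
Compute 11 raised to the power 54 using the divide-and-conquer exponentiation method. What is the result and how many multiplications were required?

Computing 11^54 by squaring (build up from 11^1; each line after the first costs one multiplication):

11^1 = 11
11^2 = (11^1)^2 = 11^2 = 121
11^3 = 11 * 11^2 = 11 * 121 = 1331
11^6 = (11^3)^2 = 1331^2 = 1771561
11^12 = (11^6)^2 = 1771561^2 = 3138428376721
11^13 = 11 * 11^12 = 11 * 3138428376721 = 34522712143931
11^26 = (11^13)^2 = 34522712143931^2 = 1191817653772720942460132761
11^27 = 11 * 11^26 = 11 * 1191817653772720942460132761 = 13109994191499930367061460371
11^54 = (11^27)^2 = 13109994191499930367061460371^2 = 171871947701161912897410416779483616222663749691203457641

Result: 171871947701161912897410416779483616222663749691203457641
Multiplications needed: 8 (8 lines after 11^1)

11^54 = 171871947701161912897410416779483616222663749691203457641. Using exponentiation by squaring, this requires 8 multiplications. The key idea: if the exponent is even, square the half-power; if odd, multiply by the base once.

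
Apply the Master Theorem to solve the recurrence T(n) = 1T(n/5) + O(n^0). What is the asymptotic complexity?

Master Theorem for T(n) = 1T(n/5) + O(n^0):

a = 1, b = 5, c = 0
log_b(a) = log_5(1) = 0.0000

Case 2: c = 0 = log_5(1) = 0.0000
T(n) = O(n^0 log n) = O(log n)

For T(n) = 1T(n/5) + O(n^0): log_5(1) = 0.0000. This is Case 2 of the Master Theorem (c = log_b(a), equal work at all levels), giving O(log n).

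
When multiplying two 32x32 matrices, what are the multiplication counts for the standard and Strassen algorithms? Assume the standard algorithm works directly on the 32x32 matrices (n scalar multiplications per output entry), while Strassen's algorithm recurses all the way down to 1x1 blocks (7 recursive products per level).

Matrix multiplication for 32x32 matrices:

Standard algorithm: 32^3 = 32768 multiplications
Strassen's algorithm: 7^(log2(32)) = 7^5 = 16807 multiplications
Savings: 32768 - 16807 = 15961 multiplications

Standard: 32768 multiplications (32^3). Strassen: 16807 multiplications (7^5). Strassen reduces 8 recursive multiplications to 7 at each level.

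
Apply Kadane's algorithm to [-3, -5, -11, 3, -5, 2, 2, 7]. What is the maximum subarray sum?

Using Kadane's algorithm on [-3, -5, -11, 3, -5, 2, 2, 7]:

Scanning through the array:
Position 1 (value -5): max_ending_here = -5, max_so_far = -3
Position 2 (value -11): max_ending_here = -11, max_so_far = -3
Position 3 (value 3): max_ending_here = 3, max_so_far = 3
Position 4 (value -5): max_ending_here = -2, max_so_far = 3
Position 5 (value 2): max_ending_here = 2, max_so_far = 3
Position 6 (value 2): max_ending_here = 4, max_so_far = 4
Position 7 (value 7): max_ending_here = 11, max_so_far = 11

Maximum subarray: [2, 2, 7]
Maximum sum: 11

The maximum subarray is [2, 2, 7] with sum 11. This subarray runs from index 5 to index 7.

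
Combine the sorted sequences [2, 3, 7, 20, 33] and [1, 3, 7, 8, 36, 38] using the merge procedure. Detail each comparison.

Merging process:

Compare 2 vs 1: take 1 from right. Merged: [1]
Compare 2 vs 3: take 2 from left. Merged: [1, 2]
Compare 3 vs 3: take 3 from left. Merged: [1, 2, 3]
Compare 7 vs 3: take 3 from right. Merged: [1, 2, 3, 3]
Compare 7 vs 7: take 7 from left. Merged: [1, 2, 3, 3, 7]
Compare 20 vs 7: take 7 from right. Merged: [1, 2, 3, 3, 7, 7]
Compare 20 vs 8: take 8 from right. Merged: [1, 2, 3, 3, 7, 7, 8]
Compare 20 vs 36: take 20 from left. Merged: [1, 2, 3, 3, 7, 7, 8, 20]
Compare 33 vs 36: take 33 from left. Merged: [1, 2, 3, 3, 7, 7, 8, 20, 33]
Append remaining from right: [36, 38]. Merged: [1, 2, 3, 3, 7, 7, 8, 20, 33, 36, 38]

Final merged array: [1, 2, 3, 3, 7, 7, 8, 20, 33, 36, 38]
Total comparisons: 9

The merged array is [1, 2, 3, 3, 7, 7, 8, 20, 33, 36, 38], requiring 9 comparisons. The merge step runs in O(n) time where n is the total number of elements.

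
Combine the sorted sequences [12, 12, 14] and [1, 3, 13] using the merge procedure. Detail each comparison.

Merging process:

Compare 12 vs 1: take 1 from right. Merged: [1]
Compare 12 vs 3: take 3 from right. Merged: [1, 3]
Compare 12 vs 13: take 12 from left. Merged: [1, 3, 12]
Compare 12 vs 13: take 12 from left. Merged: [1, 3, 12, 12]
Compare 14 vs 13: take 13 from right. Merged: [1, 3, 12, 12, 13]
Append remaining from left: [14]. Merged: [1, 3, 12, 12, 13, 14]

Final merged array: [1, 3, 12, 12, 13, 14]
Total comparisons: 5

The merged array is [1, 3, 12, 12, 13, 14], requiring 5 comparisons. The merge step runs in O(n) time where n is the total number of elements.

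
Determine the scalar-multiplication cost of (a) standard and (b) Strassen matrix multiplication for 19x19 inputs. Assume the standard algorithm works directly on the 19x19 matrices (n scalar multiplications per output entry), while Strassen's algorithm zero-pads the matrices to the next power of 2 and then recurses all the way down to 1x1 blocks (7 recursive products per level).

Matrix multiplication for 19x19 matrices:

Strassen's algorithm requires power-of-2 dimensions. Pad 19x19 to 32x32 (next power of 2).

Standard algorithm: 19^3 = 6859 multiplications
Strassen's algorithm: 7^(log2(32)) = 7^5 = 16807 multiplications
Difference: 6859 - 16807 = -9948 (Strassen uses MORE here due to padding overhead — for small or just-over-power-of-2 n, padding can outweigh the per-level savings)

Standard: 6859 multiplications (19^3). Strassen: 16807 multiplications (7^5, after padding to 32x32). Strassen reduces 8 recursive multiplications to 7 at each level.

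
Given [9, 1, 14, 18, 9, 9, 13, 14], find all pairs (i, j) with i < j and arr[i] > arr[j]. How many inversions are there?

Finding inversions in [9, 1, 14, 18, 9, 9, 13, 14]:

(0, 1): arr[0]=9 > arr[1]=1
(2, 4): arr[2]=14 > arr[4]=9
(2, 5): arr[2]=14 > arr[5]=9
(2, 6): arr[2]=14 > arr[6]=13
(3, 4): arr[3]=18 > arr[4]=9
(3, 5): arr[3]=18 > arr[5]=9
(3, 6): arr[3]=18 > arr[6]=13
(3, 7): arr[3]=18 > arr[7]=14

Total inversions: 8

The array has 8 inversion(s): (0,1), (2,4), (2,5), (2,6), (3,4), (3,5), (3,6), (3,7). Each pair (i,j) satisfies i < j and arr[i] > arr[j].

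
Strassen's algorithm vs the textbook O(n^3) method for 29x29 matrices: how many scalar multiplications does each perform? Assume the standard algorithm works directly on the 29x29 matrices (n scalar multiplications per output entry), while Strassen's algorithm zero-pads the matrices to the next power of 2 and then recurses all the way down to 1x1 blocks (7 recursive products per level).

Matrix multiplication for 29x29 matrices:

Strassen's algorithm requires power-of-2 dimensions. Pad 29x29 to 32x32 (next power of 2).

Standard algorithm: 29^3 = 24389 multiplications
Strassen's algorithm: 7^(log2(32)) = 7^5 = 16807 multiplications
Savings: 24389 - 16807 = 7582 multiplications

Standard: 24389 multiplications (29^3). Strassen: 16807 multiplications (7^5, after padding to 32x32). Strassen reduces 8 recursive multiplications to 7 at each level.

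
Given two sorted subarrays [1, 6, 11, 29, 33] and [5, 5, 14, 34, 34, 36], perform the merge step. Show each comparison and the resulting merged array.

Merging process:

Compare 1 vs 5: take 1 from left. Merged: [1]
Compare 6 vs 5: take 5 from right. Merged: [1, 5]
Compare 6 vs 5: take 5 from right. Merged: [1, 5, 5]
Compare 6 vs 14: take 6 from left. Merged: [1, 5, 5, 6]
Compare 11 vs 14: take 11 from left. Merged: [1, 5, 5, 6, 11]
Compare 29 vs 14: take 14 from right. Merged: [1, 5, 5, 6, 11, 14]
Compare 29 vs 34: take 29 from left. Merged: [1, 5, 5, 6, 11, 14, 29]
Compare 33 vs 34: take 33 from left. Merged: [1, 5, 5, 6, 11, 14, 29, 33]
Append remaining from right: [34, 34, 36]. Merged: [1, 5, 5, 6, 11, 14, 29, 33, 34, 34, 36]

Final merged array: [1, 5, 5, 6, 11, 14, 29, 33, 34, 34, 36]
Total comparisons: 8

The merged array is [1, 5, 5, 6, 11, 14, 29, 33, 34, 34, 36], requiring 8 comparisons. The merge step runs in O(n) time where n is the total number of elements.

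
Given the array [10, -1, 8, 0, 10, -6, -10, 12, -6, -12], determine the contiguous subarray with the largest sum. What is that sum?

Using Kadane's algorithm on [10, -1, 8, 0, 10, -6, -10, 12, -6, -12]:

Scanning through the array:
Position 1 (value -1): max_ending_here = 9, max_so_far = 10
Position 2 (value 8): max_ending_here = 17, max_so_far = 17
Position 3 (value 0): max_ending_here = 17, max_so_far = 17
Position 4 (value 10): max_ending_here = 27, max_so_far = 27
Position 5 (value -6): max_ending_here = 21, max_so_far = 27
Position 6 (value -10): max_ending_here = 11, max_so_far = 27
Position 7 (value 12): max_ending_here = 23, max_so_far = 27
Position 8 (value -6): max_ending_here = 17, max_so_far = 27
Position 9 (value -12): max_ending_here = 5, max_so_far = 27

Maximum subarray: [10, -1, 8, 0, 10]
Maximum sum: 27

The maximum subarray is [10, -1, 8, 0, 10] with sum 27. This subarray runs from index 0 to index 4.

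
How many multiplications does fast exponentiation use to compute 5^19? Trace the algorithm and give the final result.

Computing 5^19 by squaring (build up from 5^1; each line after the first costs one multiplication):

5^1 = 5
5^2 = (5^1)^2 = 5^2 = 25
5^4 = (5^2)^2 = 25^2 = 625
5^8 = (5^4)^2 = 625^2 = 390625
5^9 = 5 * 5^8 = 5 * 390625 = 1953125
5^18 = (5^9)^2 = 1953125^2 = 3814697265625
5^19 = 5 * 5^18 = 5 * 3814697265625 = 19073486328125

Result: 19073486328125
Multiplications needed: 6 (6 lines after 5^1)

5^19 = 19073486328125. Using exponentiation by squaring, this requires 6 multiplications. The key idea: if the exponent is even, square the half-power; if odd, multiply by the base once.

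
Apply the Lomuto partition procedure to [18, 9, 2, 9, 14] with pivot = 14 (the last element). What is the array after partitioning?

Lomuto partition with pivot = 14:

Initial array: [18, 9, 2, 9, 14]

arr[0]=18 > 14: no swap
arr[1]=9 <= 14: swap with position 0, array becomes [9, 18, 2, 9, 14]
arr[2]=2 <= 14: swap with position 1, array becomes [9, 2, 18, 9, 14]
arr[3]=9 <= 14: swap with position 2, array becomes [9, 2, 9, 18, 14]

Place pivot at position 3: [9, 2, 9, 14, 18]
Pivot position: 3

After partitioning with pivot 14, the array becomes [9, 2, 9, 14, 18]. The pivot is placed at index 3. All elements to the left of the pivot are <= 14, and all elements to the right are > 14.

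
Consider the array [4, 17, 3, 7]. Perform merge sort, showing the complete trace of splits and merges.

Merge sort trace:

Split: [4, 17, 3, 7] -> [4, 17] and [3, 7]
  Split: [4, 17] -> [4] and [17]
  Merge: [4] + [17] -> [4, 17]
  Split: [3, 7] -> [3] and [7]
  Merge: [3] + [7] -> [3, 7]
Merge: [4, 17] + [3, 7] -> [3, 4, 7, 17]

Final sorted array: [3, 4, 7, 17]

The merge sort proceeds by recursively splitting the array and merging sorted halves.
After all merges, the sorted array is [3, 4, 7, 17].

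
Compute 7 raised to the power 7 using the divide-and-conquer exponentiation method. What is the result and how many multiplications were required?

Computing 7^7 by squaring (build up from 7^1; each line after the first costs one multiplication):

7^1 = 7
7^2 = (7^1)^2 = 7^2 = 49
7^3 = 7 * 7^2 = 7 * 49 = 343
7^6 = (7^3)^2 = 343^2 = 117649
7^7 = 7 * 7^6 = 7 * 117649 = 823543

Result: 823543
Multiplications needed: 4 (4 lines after 7^1)

7^7 = 823543. Using exponentiation by squaring, this requires 4 multiplications. The key idea: if the exponent is even, square the half-power; if odd, multiply by the base once.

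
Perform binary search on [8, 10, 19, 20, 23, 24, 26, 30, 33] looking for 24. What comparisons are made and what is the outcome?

Binary search for 24 in [8, 10, 19, 20, 23, 24, 26, 30, 33]:

lo=0, hi=8, mid=4, arr[mid]=23 -> 23 < 24, search right half
lo=5, hi=8, mid=6, arr[mid]=26 -> 26 > 24, search left half
lo=5, hi=5, mid=5, arr[mid]=24 -> Found target at index 5!

Binary search finds 24 at index 5 after 3 comparisons. The search repeatedly halves the search space by comparing with the middle element.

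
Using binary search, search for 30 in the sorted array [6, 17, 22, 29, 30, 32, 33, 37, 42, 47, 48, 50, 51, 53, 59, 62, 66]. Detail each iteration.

Binary search for 30 in [6, 17, 22, 29, 30, 32, 33, 37, 42, 47, 48, 50, 51, 53, 59, 62, 66]:

lo=0, hi=16, mid=8, arr[mid]=42 -> 42 > 30, search left half
lo=0, hi=7, mid=3, arr[mid]=29 -> 29 < 30, search right half
lo=4, hi=7, mid=5, arr[mid]=32 -> 32 > 30, search left half
lo=4, hi=4, mid=4, arr[mid]=30 -> Found target at index 4!

Binary search finds 30 at index 4 after 4 comparisons. The search repeatedly halves the search space by comparing with the middle element.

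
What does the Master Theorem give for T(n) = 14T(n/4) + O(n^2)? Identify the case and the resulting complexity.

Master Theorem for T(n) = 14T(n/4) + O(n^2):

a = 14, b = 4, c = 2
log_b(a) = log_4(14) = 1.9037

Case 3: c = 2 > log_4(14) = 1.9037
T(n) = O(n^2) = O(n^2)

For T(n) = 14T(n/4) + O(n^2): log_4(14) = 1.9037. This is Case 3 of the Master Theorem (c > log_b(a), work dominated by root), giving O(n^2).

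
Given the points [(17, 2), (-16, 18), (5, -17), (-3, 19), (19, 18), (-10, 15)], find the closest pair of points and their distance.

Computing all pairwise distances among 6 points:

d((17, 2), (-16, 18)) = 36.6742
d((17, 2), (5, -17)) = 22.4722
d((17, 2), (-3, 19)) = 26.2488
d((17, 2), (19, 18)) = 16.1245
d((17, 2), (-10, 15)) = 29.9666
d((-16, 18), (5, -17)) = 40.8167
d((-16, 18), (-3, 19)) = 13.0384
d((-16, 18), (19, 18)) = 35.0
d((-16, 18), (-10, 15)) = 6.7082 <-- minimum
d((5, -17), (-3, 19)) = 36.8782
d((5, -17), (19, 18)) = 37.6962
d((5, -17), (-10, 15)) = 35.3412
d((-3, 19), (19, 18)) = 22.0227
d((-3, 19), (-10, 15)) = 8.0623
d((19, 18), (-10, 15)) = 29.1548

Closest pair: (-16, 18) and (-10, 15) with distance 6.7082

The closest pair is (-16, 18) and (-10, 15) with Euclidean distance 6.7082. For 6 points, brute-force pairwise comparison is shown above. For large n, the divide-and-conquer algorithm (sort by x, recurse on halves, check the dividing strip) achieves O(n log n).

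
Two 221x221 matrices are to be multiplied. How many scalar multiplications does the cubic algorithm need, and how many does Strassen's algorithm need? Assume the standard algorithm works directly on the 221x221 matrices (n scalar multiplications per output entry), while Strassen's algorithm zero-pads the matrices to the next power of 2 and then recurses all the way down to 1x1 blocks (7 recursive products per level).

Matrix multiplication for 221x221 matrices:

Strassen's algorithm requires power-of-2 dimensions. Pad 221x221 to 256x256 (next power of 2).

Standard algorithm: 221^3 = 10793861 multiplications
Strassen's algorithm: 7^(log2(256)) = 7^8 = 5764801 multiplications
Savings: 10793861 - 5764801 = 5029060 multiplications

Standard: 10793861 multiplications (221^3). Strassen: 5764801 multiplications (7^8, after padding to 256x256). Strassen reduces 8 recursive multiplications to 7 at each level.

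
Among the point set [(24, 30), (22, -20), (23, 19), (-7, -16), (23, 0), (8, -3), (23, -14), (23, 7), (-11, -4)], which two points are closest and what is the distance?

Computing all pairwise distances among 9 points:

d((24, 30), (22, -20)) = 50.04
d((24, 30), (23, 19)) = 11.0454
d((24, 30), (-7, -16)) = 55.4707
d((24, 30), (23, 0)) = 30.0167
d((24, 30), (8, -3)) = 36.6742
d((24, 30), (23, -14)) = 44.0114
d((24, 30), (23, 7)) = 23.0217
d((24, 30), (-11, -4)) = 48.7955
d((22, -20), (23, 19)) = 39.0128
d((22, -20), (-7, -16)) = 29.2746
d((22, -20), (23, 0)) = 20.025
d((22, -20), (8, -3)) = 22.0227
d((22, -20), (23, -14)) = 6.0828 <-- minimum
d((22, -20), (23, 7)) = 27.0185
d((22, -20), (-11, -4)) = 36.6742
d((23, 19), (-7, -16)) = 46.0977
d((23, 19), (23, 0)) = 19.0
d((23, 19), (8, -3)) = 26.6271
d((23, 19), (23, -14)) = 33.0
d((23, 19), (23, 7)) = 12.0
d((23, 19), (-11, -4)) = 41.0488
d((-7, -16), (23, 0)) = 34.0
d((-7, -16), (8, -3)) = 19.8494
d((-7, -16), (23, -14)) = 30.0666
d((-7, -16), (23, 7)) = 37.8021
d((-7, -16), (-11, -4)) = 12.6491
d((23, 0), (8, -3)) = 15.2971
d((23, 0), (23, -14)) = 14.0
d((23, 0), (23, 7)) = 7.0
d((23, 0), (-11, -4)) = 34.2345
d((8, -3), (23, -14)) = 18.6011
d((8, -3), (23, 7)) = 18.0278
d((8, -3), (-11, -4)) = 19.0263
d((23, -14), (23, 7)) = 21.0
d((23, -14), (-11, -4)) = 35.4401
d((23, 7), (-11, -4)) = 35.7351

Closest pair: (22, -20) and (23, -14) with distance 6.0828

The closest pair is (22, -20) and (23, -14) with Euclidean distance 6.0828. For 9 points, brute-force pairwise comparison is shown above. For large n, the divide-and-conquer algorithm (sort by x, recurse on halves, check the dividing strip) achieves O(n log n).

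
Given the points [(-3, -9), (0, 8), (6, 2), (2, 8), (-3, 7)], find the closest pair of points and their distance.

Computing all pairwise distances among 5 points:

d((-3, -9), (0, 8)) = 17.2627
d((-3, -9), (6, 2)) = 14.2127
d((-3, -9), (2, 8)) = 17.72
d((-3, -9), (-3, 7)) = 16.0
d((0, 8), (6, 2)) = 8.4853
d((0, 8), (2, 8)) = 2.0 <-- minimum
d((0, 8), (-3, 7)) = 3.1623
d((6, 2), (2, 8)) = 7.2111
d((6, 2), (-3, 7)) = 10.2956
d((2, 8), (-3, 7)) = 5.099

Closest pair: (0, 8) and (2, 8) with distance 2.0

The closest pair is (0, 8) and (2, 8) with Euclidean distance 2.0. For 5 points, brute-force pairwise comparison is shown above. For large n, the divide-and-conquer algorithm (sort by x, recurse on halves, check the dividing strip) achieves O(n log n).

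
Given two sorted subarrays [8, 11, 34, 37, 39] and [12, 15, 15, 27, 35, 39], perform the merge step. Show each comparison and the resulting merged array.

Merging process:

Compare 8 vs 12: take 8 from left. Merged: [8]
Compare 11 vs 12: take 11 from left. Merged: [8, 11]
Compare 34 vs 12: take 12 from right. Merged: [8, 11, 12]
Compare 34 vs 15: take 15 from right. Merged: [8, 11, 12, 15]
Compare 34 vs 15: take 15 from right. Merged: [8, 11, 12, 15, 15]
Compare 34 vs 27: take 27 from right. Merged: [8, 11, 12, 15, 15, 27]
Compare 34 vs 35: take 34 from left. Merged: [8, 11, 12, 15, 15, 27, 34]
Compare 37 vs 35: take 35 from right. Merged: [8, 11, 12, 15, 15, 27, 34, 35]
Compare 37 vs 39: take 37 from left. Merged: [8, 11, 12, 15, 15, 27, 34, 35, 37]
Compare 39 vs 39: take 39 from left. Merged: [8, 11, 12, 15, 15, 27, 34, 35, 37, 39]
Append remaining from right: [39]. Merged: [8, 11, 12, 15, 15, 27, 34, 35, 37, 39, 39]

Final merged array: [8, 11, 12, 15, 15, 27, 34, 35, 37, 39, 39]
Total comparisons: 10

The merged array is [8, 11, 12, 15, 15, 27, 34, 35, 37, 39, 39], requiring 10 comparisons. The merge step runs in O(n) time where n is the total number of elements.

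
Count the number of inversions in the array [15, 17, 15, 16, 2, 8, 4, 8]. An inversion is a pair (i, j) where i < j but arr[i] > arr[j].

Finding inversions in [15, 17, 15, 16, 2, 8, 4, 8]:

(0, 4): arr[0]=15 > arr[4]=2
(0, 5): arr[0]=15 > arr[5]=8
(0, 6): arr[0]=15 > arr[6]=4
(0, 7): arr[0]=15 > arr[7]=8
(1, 2): arr[1]=17 > arr[2]=15
(1, 3): arr[1]=17 > arr[3]=16
(1, 4): arr[1]=17 > arr[4]=2
(1, 5): arr[1]=17 > arr[5]=8
(1, 6): arr[1]=17 > arr[6]=4
(1, 7): arr[1]=17 > arr[7]=8
(2, 4): arr[2]=15 > arr[4]=2
(2, 5): arr[2]=15 > arr[5]=8
(2, 6): arr[2]=15 > arr[6]=4
(2, 7): arr[2]=15 > arr[7]=8
(3, 4): arr[3]=16 > arr[4]=2
(3, 5): arr[3]=16 > arr[5]=8
(3, 6): arr[3]=16 > arr[6]=4
(3, 7): arr[3]=16 > arr[7]=8
(5, 6): arr[5]=8 > arr[6]=4

Total inversions: 19

The array has 19 inversion(s): (0,4), (0,5), (0,6), (0,7), (1,2), (1,3), (1,4), (1,5), (1,6), (1,7), (2,4), (2,5), (2,6), (2,7), (3,4), (3,5), (3,6), (3,7), (5,6). Each pair (i,j) satisfies i < j and arr[i] > arr[j].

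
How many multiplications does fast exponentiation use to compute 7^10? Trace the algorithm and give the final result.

Computing 7^10 by squaring (build up from 7^1; each line after the first costs one multiplication):

7^1 = 7
7^2 = (7^1)^2 = 7^2 = 49
7^4 = (7^2)^2 = 49^2 = 2401
7^5 = 7 * 7^4 = 7 * 2401 = 16807
7^10 = (7^5)^2 = 16807^2 = 282475249

Result: 282475249
Multiplications needed: 4 (4 lines after 7^1)

7^10 = 282475249. Using exponentiation by squaring, this requires 4 multiplications. The key idea: if the exponent is even, square the half-power; if odd, multiply by the base once.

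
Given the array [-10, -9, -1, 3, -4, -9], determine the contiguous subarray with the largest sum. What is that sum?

Using Kadane's algorithm on [-10, -9, -1, 3, -4, -9]:

Scanning through the array:
Position 1 (value -9): max_ending_here = -9, max_so_far = -9
Position 2 (value -1): max_ending_here = -1, max_so_far = -1
Position 3 (value 3): max_ending_here = 3, max_so_far = 3
Position 4 (value -4): max_ending_here = -1, max_so_far = 3
Position 5 (value -9): max_ending_here = -9, max_so_far = 3

Maximum subarray: [3]
Maximum sum: 3

The maximum subarray is [3] with sum 3. This subarray runs from index 3 to index 3.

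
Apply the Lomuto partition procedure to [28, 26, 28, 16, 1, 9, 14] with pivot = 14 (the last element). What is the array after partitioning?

Lomuto partition with pivot = 14:

Initial array: [28, 26, 28, 16, 1, 9, 14]

arr[0]=28 > 14: no swap
arr[1]=26 > 14: no swap
arr[2]=28 > 14: no swap
arr[3]=16 > 14: no swap
arr[4]=1 <= 14: swap with position 0, array becomes [1, 26, 28, 16, 28, 9, 14]
arr[5]=9 <= 14: swap with position 1, array becomes [1, 9, 28, 16, 28, 26, 14]

Place pivot at position 2: [1, 9, 14, 16, 28, 26, 28]
Pivot position: 2

After partitioning with pivot 14, the array becomes [1, 9, 14, 16, 28, 26, 28]. The pivot is placed at index 2. All elements to the left of the pivot are <= 14, and all elements to the right are > 14.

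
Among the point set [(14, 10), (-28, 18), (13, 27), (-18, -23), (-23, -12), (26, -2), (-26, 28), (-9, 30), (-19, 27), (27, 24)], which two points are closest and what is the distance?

Computing all pairwise distances among 10 points:

d((14, 10), (-28, 18)) = 42.7551
d((14, 10), (13, 27)) = 17.0294
d((14, 10), (-18, -23)) = 45.9674
d((14, 10), (-23, -12)) = 43.0465
d((14, 10), (26, -2)) = 16.9706
d((14, 10), (-26, 28)) = 43.8634
d((14, 10), (-9, 30)) = 30.4795
d((14, 10), (-19, 27)) = 37.1214
d((14, 10), (27, 24)) = 19.105
d((-28, 18), (13, 27)) = 41.9762
d((-28, 18), (-18, -23)) = 42.2019
d((-28, 18), (-23, -12)) = 30.4138
d((-28, 18), (26, -2)) = 57.5847
d((-28, 18), (-26, 28)) = 10.198
d((-28, 18), (-9, 30)) = 22.4722
d((-28, 18), (-19, 27)) = 12.7279
d((-28, 18), (27, 24)) = 55.3263
d((13, 27), (-18, -23)) = 58.8303
d((13, 27), (-23, -12)) = 53.0754
d((13, 27), (26, -2)) = 31.7805
d((13, 27), (-26, 28)) = 39.0128
d((13, 27), (-9, 30)) = 22.2036
d((13, 27), (-19, 27)) = 32.0
d((13, 27), (27, 24)) = 14.3178
d((-18, -23), (-23, -12)) = 12.083
d((-18, -23), (26, -2)) = 48.7545
d((-18, -23), (-26, 28)) = 51.6236
d((-18, -23), (-9, 30)) = 53.7587
d((-18, -23), (-19, 27)) = 50.01
d((-18, -23), (27, 24)) = 65.0692
d((-23, -12), (26, -2)) = 50.01
d((-23, -12), (-26, 28)) = 40.1123
d((-23, -12), (-9, 30)) = 44.2719
d((-23, -12), (-19, 27)) = 39.2046
d((-23, -12), (27, 24)) = 61.6117
d((26, -2), (-26, 28)) = 60.0333
d((26, -2), (-9, 30)) = 47.4236
d((26, -2), (-19, 27)) = 53.535
d((26, -2), (27, 24)) = 26.0192
d((-26, 28), (-9, 30)) = 17.1172
d((-26, 28), (-19, 27)) = 7.0711 <-- minimum
d((-26, 28), (27, 24)) = 53.1507
d((-9, 30), (-19, 27)) = 10.4403
d((-9, 30), (27, 24)) = 36.4966
d((-19, 27), (27, 24)) = 46.0977

Closest pair: (-26, 28) and (-19, 27) with distance 7.0711

The closest pair is (-26, 28) and (-19, 27) with Euclidean distance 7.0711. For 10 points, brute-force pairwise comparison is shown above. For large n, the divide-and-conquer algorithm (sort by x, recurse on halves, check the dividing strip) achieves O(n log n).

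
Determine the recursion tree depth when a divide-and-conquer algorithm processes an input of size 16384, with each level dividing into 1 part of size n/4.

For divide and conquer with division factor 4:

Problem sizes at each level:
Level 0: 16384
Level 1: 4096
Level 2: 1024
Level 3: 256
Level 4: 64
Level 5: 16
Level 6: 4
Level 7: 1

The root is level 0 and the size-1 base case is level 7 (the tree spans levels 0 through 7, i.e. 8 levels counting the root), so the depth is the number of divisions: log_4(16384) = 7

The recursion tree depth is log_4(16384) = 7. At each level, the problem size is divided by 4, so it takes 7 divisions to reduce to a base case of size 1. The algorithm makes 1 recursive call at each level.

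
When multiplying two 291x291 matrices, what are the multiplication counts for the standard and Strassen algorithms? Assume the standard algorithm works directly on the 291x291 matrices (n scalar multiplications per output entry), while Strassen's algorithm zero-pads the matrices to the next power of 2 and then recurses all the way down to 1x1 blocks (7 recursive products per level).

Matrix multiplication for 291x291 matrices:

Strassen's algorithm requires power-of-2 dimensions. Pad 291x291 to 512x512 (next power of 2).

Standard algorithm: 291^3 = 24642171 multiplications
Strassen's algorithm: 7^(log2(512)) = 7^9 = 40353607 multiplications
Difference: 24642171 - 40353607 = -15711436 (Strassen uses MORE here due to padding overhead — for small or just-over-power-of-2 n, padding can outweigh the per-level savings)

Standard: 24642171 multiplications (291^3). Strassen: 40353607 multiplications (7^9, after padding to 512x512). Strassen reduces 8 recursive multiplications to 7 at each level.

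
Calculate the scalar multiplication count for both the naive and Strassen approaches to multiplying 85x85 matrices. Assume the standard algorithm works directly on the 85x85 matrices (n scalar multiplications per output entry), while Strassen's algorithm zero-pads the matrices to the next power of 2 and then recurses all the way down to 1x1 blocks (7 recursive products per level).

Matrix multiplication for 85x85 matrices:

Strassen's algorithm requires power-of-2 dimensions. Pad 85x85 to 128x128 (next power of 2).

Standard algorithm: 85^3 = 614125 multiplications
Strassen's algorithm: 7^(log2(128)) = 7^7 = 823543 multiplications
Difference: 614125 - 823543 = -209418 (Strassen uses MORE here due to padding overhead — for small or just-over-power-of-2 n, padding can outweigh the per-level savings)

Standard: 614125 multiplications (85^3). Strassen: 823543 multiplications (7^7, after padding to 128x128). Strassen reduces 8 recursive multiplications to 7 at each level.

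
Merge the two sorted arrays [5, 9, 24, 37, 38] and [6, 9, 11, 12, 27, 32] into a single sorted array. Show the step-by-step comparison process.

Merging process:

Compare 5 vs 6: take 5 from left. Merged: [5]
Compare 9 vs 6: take 6 from right. Merged: [5, 6]
Compare 9 vs 9: take 9 from left. Merged: [5, 6, 9]
Compare 24 vs 9: take 9 from right. Merged: [5, 6, 9, 9]
Compare 24 vs 11: take 11 from right. Merged: [5, 6, 9, 9, 11]
Compare 24 vs 12: take 12 from right. Merged: [5, 6, 9, 9, 11, 12]
Compare 24 vs 27: take 24 from left. Merged: [5, 6, 9, 9, 11, 12, 24]
Compare 37 vs 27: take 27 from right. Merged: [5, 6, 9, 9, 11, 12, 24, 27]
Compare 37 vs 32: take 32 from right. Merged: [5, 6, 9, 9, 11, 12, 24, 27, 32]
Append remaining from left: [37, 38]. Merged: [5, 6, 9, 9, 11, 12, 24, 27, 32, 37, 38]

Final merged array: [5, 6, 9, 9, 11, 12, 24, 27, 32, 37, 38]
Total comparisons: 9

The merged array is [5, 6, 9, 9, 11, 12, 24, 27, 32, 37, 38], requiring 9 comparisons. The merge step runs in O(n) time where n is the total number of elements.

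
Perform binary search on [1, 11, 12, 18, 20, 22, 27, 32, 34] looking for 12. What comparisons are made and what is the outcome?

Binary search for 12 in [1, 11, 12, 18, 20, 22, 27, 32, 34]:

lo=0, hi=8, mid=4, arr[mid]=20 -> 20 > 12, search left half
lo=0, hi=3, mid=1, arr[mid]=11 -> 11 < 12, search right half
lo=2, hi=3, mid=2, arr[mid]=12 -> Found target at index 2!

Binary search finds 12 at index 2 after 3 comparisons. The search repeatedly halves the search space by comparing with the middle element.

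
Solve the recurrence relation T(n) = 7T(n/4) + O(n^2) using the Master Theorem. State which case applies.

Master Theorem for T(n) = 7T(n/4) + O(n^2):

a = 7, b = 4, c = 2
log_b(a) = log_4(7) = 1.4037

Case 3: c = 2 > log_4(7) = 1.4037
T(n) = O(n^2) = O(n^2)

For T(n) = 7T(n/4) + O(n^2): log_4(7) = 1.4037. This is Case 3 of the Master Theorem (c > log_b(a), work dominated by root), giving O(n^2).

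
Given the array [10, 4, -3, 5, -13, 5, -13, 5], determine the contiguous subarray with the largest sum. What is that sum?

Using Kadane's algorithm on [10, 4, -3, 5, -13, 5, -13, 5]:

Scanning through the array:
Position 1 (value 4): max_ending_here = 14, max_so_far = 14
Position 2 (value -3): max_ending_here = 11, max_so_far = 14
Position 3 (value 5): max_ending_here = 16, max_so_far = 16
Position 4 (value -13): max_ending_here = 3, max_so_far = 16
Position 5 (value 5): max_ending_here = 8, max_so_far = 16
Position 6 (value -13): max_ending_here = -5, max_so_far = 16
Position 7 (value 5): max_ending_here = 5, max_so_far = 16

Maximum subarray: [10, 4, -3, 5]
Maximum sum: 16

The maximum subarray is [10, 4, -3, 5] with sum 16. This subarray runs from index 0 to index 3.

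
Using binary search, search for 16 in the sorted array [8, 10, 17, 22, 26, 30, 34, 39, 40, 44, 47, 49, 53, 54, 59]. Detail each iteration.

Binary search for 16 in [8, 10, 17, 22, 26, 30, 34, 39, 40, 44, 47, 49, 53, 54, 59]:

lo=0, hi=14, mid=7, arr[mid]=39 -> 39 > 16, search left half
lo=0, hi=6, mid=3, arr[mid]=22 -> 22 > 16, search left half
lo=0, hi=2, mid=1, arr[mid]=10 -> 10 < 16, search right half
lo=2, hi=2, mid=2, arr[mid]=17 -> 17 > 16, search left half
lo=2 > hi=1, target 16 not found

Binary search determines that 16 is not in the array after 4 comparisons. The search space was exhausted without finding the target.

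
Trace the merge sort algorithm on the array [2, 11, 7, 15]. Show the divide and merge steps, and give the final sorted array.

Merge sort trace:

Split: [2, 11, 7, 15] -> [2, 11] and [7, 15]
  Split: [2, 11] -> [2] and [11]
  Merge: [2] + [11] -> [2, 11]
  Split: [7, 15] -> [7] and [15]
  Merge: [7] + [15] -> [7, 15]
Merge: [2, 11] + [7, 15] -> [2, 7, 11, 15]

Final sorted array: [2, 7, 11, 15]

The merge sort proceeds by recursively splitting the array and merging sorted halves.
After all merges, the sorted array is [2, 7, 11, 15].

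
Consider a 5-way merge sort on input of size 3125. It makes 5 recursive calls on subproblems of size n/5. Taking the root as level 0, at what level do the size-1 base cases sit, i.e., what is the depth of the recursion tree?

For divide and conquer with division factor 5:

Problem sizes at each level:
Level 0: 3125
Level 1: 625
Level 2: 125
Level 3: 25
Level 4: 5
Level 5: 1

The root is level 0 and the size-1 base case is level 5 (the tree spans levels 0 through 5, i.e. 6 levels counting the root), so the depth is the number of divisions: log_5(3125) = 5

The recursion tree depth is log_5(3125) = 5. At each level, the problem size is divided by 5, so it takes 5 divisions to reduce to a base case of size 1. The algorithm makes 5 recursive calls at each level.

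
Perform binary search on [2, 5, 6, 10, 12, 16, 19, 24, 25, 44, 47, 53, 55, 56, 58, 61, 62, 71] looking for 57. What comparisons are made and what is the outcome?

Binary search for 57 in [2, 5, 6, 10, 12, 16, 19, 24, 25, 44, 47, 53, 55, 56, 58, 61, 62, 71]:

lo=0, hi=17, mid=8, arr[mid]=25 -> 25 < 57, search right half
lo=9, hi=17, mid=13, arr[mid]=56 -> 56 < 57, search right half
lo=14, hi=17, mid=15, arr[mid]=61 -> 61 > 57, search left half
lo=14, hi=14, mid=14, arr[mid]=58 -> 58 > 57, search left half
lo=14 > hi=13, target 57 not found

Binary search determines that 57 is not in the array after 4 comparisons. The search space was exhausted without finding the target.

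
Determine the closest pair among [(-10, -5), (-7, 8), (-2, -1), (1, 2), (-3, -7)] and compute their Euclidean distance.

Computing all pairwise distances among 5 points:

d((-10, -5), (-7, 8)) = 13.3417
d((-10, -5), (-2, -1)) = 8.9443
d((-10, -5), (1, 2)) = 13.0384
d((-10, -5), (-3, -7)) = 7.2801
d((-7, 8), (-2, -1)) = 10.2956
d((-7, 8), (1, 2)) = 10.0
d((-7, 8), (-3, -7)) = 15.5242
d((-2, -1), (1, 2)) = 4.2426 <-- minimum
d((-2, -1), (-3, -7)) = 6.0828
d((1, 2), (-3, -7)) = 9.8489

Closest pair: (-2, -1) and (1, 2) with distance 4.2426

The closest pair is (-2, -1) and (1, 2) with Euclidean distance 4.2426. For 5 points, brute-force pairwise comparison is shown above. For large n, the divide-and-conquer algorithm (sort by x, recurse on halves, check the dividing strip) achieves O(n log n).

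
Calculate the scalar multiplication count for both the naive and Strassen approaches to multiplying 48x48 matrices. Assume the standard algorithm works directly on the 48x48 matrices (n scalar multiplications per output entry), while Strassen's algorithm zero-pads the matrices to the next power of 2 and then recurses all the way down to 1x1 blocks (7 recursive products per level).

Matrix multiplication for 48x48 matrices:

Strassen's algorithm requires power-of-2 dimensions. Pad 48x48 to 64x64 (next power of 2).

Standard algorithm: 48^3 = 110592 multiplications
Strassen's algorithm: 7^(log2(64)) = 7^6 = 117649 multiplications
Difference: 110592 - 117649 = -7057 (Strassen uses MORE here due to padding overhead — for small or just-over-power-of-2 n, padding can outweigh the per-level savings)

Standard: 110592 multiplications (48^3). Strassen: 117649 multiplications (7^6, after padding to 64x64). Strassen reduces 8 recursive multiplications to 7 at each level.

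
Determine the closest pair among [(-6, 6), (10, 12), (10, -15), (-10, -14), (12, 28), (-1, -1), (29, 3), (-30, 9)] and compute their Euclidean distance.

Computing all pairwise distances among 8 points:

d((-6, 6), (10, 12)) = 17.088
d((-6, 6), (10, -15)) = 26.4008
d((-6, 6), (-10, -14)) = 20.3961
d((-6, 6), (12, 28)) = 28.4253
d((-6, 6), (-1, -1)) = 8.6023 <-- minimum
d((-6, 6), (29, 3)) = 35.1283
d((-6, 6), (-30, 9)) = 24.1868
d((10, 12), (10, -15)) = 27.0
d((10, 12), (-10, -14)) = 32.8024
d((10, 12), (12, 28)) = 16.1245
d((10, 12), (-1, -1)) = 17.0294
d((10, 12), (29, 3)) = 21.0238
d((10, 12), (-30, 9)) = 40.1123
d((10, -15), (-10, -14)) = 20.025
d((10, -15), (12, 28)) = 43.0465
d((10, -15), (-1, -1)) = 17.8045
d((10, -15), (29, 3)) = 26.1725
d((10, -15), (-30, 9)) = 46.6476
d((-10, -14), (12, 28)) = 47.4131
d((-10, -14), (-1, -1)) = 15.8114
d((-10, -14), (29, 3)) = 42.5441
d((-10, -14), (-30, 9)) = 30.4795
d((12, 28), (-1, -1)) = 31.7805
d((12, 28), (29, 3)) = 30.2324
d((12, 28), (-30, 9)) = 46.0977
d((-1, -1), (29, 3)) = 30.2655
d((-1, -1), (-30, 9)) = 30.6757
d((29, 3), (-30, 9)) = 59.3043

Closest pair: (-6, 6) and (-1, -1) with distance 8.6023

The closest pair is (-6, 6) and (-1, -1) with Euclidean distance 8.6023. For 8 points, brute-force pairwise comparison is shown above. For large n, the divide-and-conquer algorithm (sort by x, recurse on halves, check the dividing strip) achieves O(n log n).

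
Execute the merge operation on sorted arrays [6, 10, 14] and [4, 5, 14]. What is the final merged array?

Merging process:

Compare 6 vs 4: take 4 from right. Merged: [4]
Compare 6 vs 5: take 5 from right. Merged: [4, 5]
Compare 6 vs 14: take 6 from left. Merged: [4, 5, 6]
Compare 10 vs 14: take 10 from left. Merged: [4, 5, 6, 10]
Compare 14 vs 14: take 14 from left. Merged: [4, 5, 6, 10, 14]
Append remaining from right: [14]. Merged: [4, 5, 6, 10, 14, 14]

Final merged array: [4, 5, 6, 10, 14, 14]
Total comparisons: 5

The merged array is [4, 5, 6, 10, 14, 14], requiring 5 comparisons. The merge step runs in O(n) time where n is the total number of elements.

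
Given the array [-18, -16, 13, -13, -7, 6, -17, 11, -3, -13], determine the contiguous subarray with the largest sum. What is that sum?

Using Kadane's algorithm on [-18, -16, 13, -13, -7, 6, -17, 11, -3, -13]:

Scanning through the array:
Position 1 (value -16): max_ending_here = -16, max_so_far = -16
Position 2 (value 13): max_ending_here = 13, max_so_far = 13
Position 3 (value -13): max_ending_here = 0, max_so_far = 13
Position 4 (value -7): max_ending_here = -7, max_so_far = 13
Position 5 (value 6): max_ending_here = 6, max_so_far = 13
Position 6 (value -17): max_ending_here = -11, max_so_far = 13
Position 7 (value 11): max_ending_here = 11, max_so_far = 13
Position 8 (value -3): max_ending_here = 8, max_so_far = 13
Position 9 (value -13): max_ending_here = -5, max_so_far = 13

Maximum subarray: [13]
Maximum sum: 13

The maximum subarray is [13] with sum 13. This subarray runs from index 2 to index 2.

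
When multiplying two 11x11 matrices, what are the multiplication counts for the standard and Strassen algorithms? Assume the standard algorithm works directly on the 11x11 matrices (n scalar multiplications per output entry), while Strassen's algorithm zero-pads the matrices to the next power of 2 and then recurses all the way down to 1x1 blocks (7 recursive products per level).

Matrix multiplication for 11x11 matrices:

Strassen's algorithm requires power-of-2 dimensions. Pad 11x11 to 16x16 (next power of 2).

Standard algorithm: 11^3 = 1331 multiplications
Strassen's algorithm: 7^(log2(16)) = 7^4 = 2401 multiplications
Difference: 1331 - 2401 = -1070 (Strassen uses MORE here due to padding overhead — for small or just-over-power-of-2 n, padding can outweigh the per-level savings)

Standard: 1331 multiplications (11^3). Strassen: 2401 multiplications (7^4, after padding to 16x16). Strassen reduces 8 recursive multiplications to 7 at each level.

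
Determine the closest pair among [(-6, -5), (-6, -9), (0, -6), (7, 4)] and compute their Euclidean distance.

Computing all pairwise distances among 4 points:

d((-6, -5), (-6, -9)) = 4.0 <-- minimum
d((-6, -5), (0, -6)) = 6.0828
d((-6, -5), (7, 4)) = 15.8114
d((-6, -9), (0, -6)) = 6.7082
d((-6, -9), (7, 4)) = 18.3848
d((0, -6), (7, 4)) = 12.2066

Closest pair: (-6, -5) and (-6, -9) with distance 4.0

The closest pair is (-6, -5) and (-6, -9) with Euclidean distance 4.0. For 4 points, brute-force pairwise comparison is shown above. For large n, the divide-and-conquer algorithm (sort by x, recurse on halves, check the dividing strip) achieves O(n log n).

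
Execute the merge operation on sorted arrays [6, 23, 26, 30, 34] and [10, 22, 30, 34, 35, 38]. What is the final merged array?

Merging process:

Compare 6 vs 10: take 6 from left. Merged: [6]
Compare 23 vs 10: take 10 from right. Merged: [6, 10]
Compare 23 vs 22: take 22 from right. Merged: [6, 10, 22]
Compare 23 vs 30: take 23 from left. Merged: [6, 10, 22, 23]
Compare 26 vs 30: take 26 from left. Merged: [6, 10, 22, 23, 26]
Compare 30 vs 30: take 30 from left. Merged: [6, 10, 22, 23, 26, 30]
Compare 34 vs 30: take 30 from right. Merged: [6, 10, 22, 23, 26, 30, 30]
Compare 34 vs 34: take 34 from left. Merged: [6, 10, 22, 23, 26, 30, 30, 34]
Append remaining from right: [34, 35, 38]. Merged: [6, 10, 22, 23, 26, 30, 30, 34, 34, 35, 38]

Final merged array: [6, 10, 22, 23, 26, 30, 30, 34, 34, 35, 38]
Total comparisons: 8

The merged array is [6, 10, 22, 23, 26, 30, 30, 34, 34, 35, 38], requiring 8 comparisons. The merge step runs in O(n) time where n is the total number of elements.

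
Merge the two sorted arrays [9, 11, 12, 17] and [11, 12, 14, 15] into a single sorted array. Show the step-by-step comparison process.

Merging process:

Compare 9 vs 11: take 9 from left. Merged: [9]
Compare 11 vs 11: take 11 from left. Merged: [9, 11]
Compare 12 vs 11: take 11 from right. Merged: [9, 11, 11]
Compare 12 vs 12: take 12 from left. Merged: [9, 11, 11, 12]
Compare 17 vs 12: take 12 from right. Merged: [9, 11, 11, 12, 12]
Compare 17 vs 14: take 14 from right. Merged: [9, 11, 11, 12, 12, 14]
Compare 17 vs 15: take 15 from right. Merged: [9, 11, 11, 12, 12, 14, 15]
Append remaining from left: [17]. Merged: [9, 11, 11, 12, 12, 14, 15, 17]

Final merged array: [9, 11, 11, 12, 12, 14, 15, 17]
Total comparisons: 7

The merged array is [9, 11, 11, 12, 12, 14, 15, 17], requiring 7 comparisons. The merge step runs in O(n) time where n is the total number of elements.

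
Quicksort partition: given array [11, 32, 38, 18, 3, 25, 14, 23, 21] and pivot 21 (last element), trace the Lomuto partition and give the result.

Lomuto partition with pivot = 21:

Initial array: [11, 32, 38, 18, 3, 25, 14, 23, 21]

arr[0]=11 <= 21: swap with position 0, array becomes [11, 32, 38, 18, 3, 25, 14, 23, 21]
arr[1]=32 > 21: no swap
arr[2]=38 > 21: no swap
arr[3]=18 <= 21: swap with position 1, array becomes [11, 18, 38, 32, 3, 25, 14, 23, 21]
arr[4]=3 <= 21: swap with position 2, array becomes [11, 18, 3, 32, 38, 25, 14, 23, 21]
arr[5]=25 > 21: no swap
arr[6]=14 <= 21: swap with position 3, array becomes [11, 18, 3, 14, 38, 25, 32, 23, 21]
arr[7]=23 > 21: no swap

Place pivot at position 4: [11, 18, 3, 14, 21, 25, 32, 23, 38]
Pivot position: 4

After partitioning with pivot 21, the array becomes [11, 18, 3, 14, 21, 25, 32, 23, 38]. The pivot is placed at index 4. All elements to the left of the pivot are <= 21, and all elements to the right are > 21.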